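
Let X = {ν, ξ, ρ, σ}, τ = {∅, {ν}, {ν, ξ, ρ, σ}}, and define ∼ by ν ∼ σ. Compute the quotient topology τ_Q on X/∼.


X/∼ = {[ν=σ], [ξ], [ρ]}; |τ_Q| = 2.

Equivalence classes: [ν=σ], [ξ], [ρ].
Quotient map π: X → X/∼ sends ν ↦ [ν=σ], ξ ↦ [ξ], ρ ↦ [ρ], σ ↦ [ν=σ].
For each subset V ⊆ X/∼, compute π^{-1}(V) ⊆ X and check whether π^{-1}(V) ∈ τ. V is open in τ_Q iff π^{-1}(V) ∈ τ.
  V = {}: π^{-1}(V) = ∅ ∈ τ ✓.
  V = {[ν=σ]}: π^{-1}(V) = {ν, σ} ∉ τ ✗.
  V = {[ξ]}: π^{-1}(V) = {ξ} ∉ τ ✗.
  V = {[ν=σ], [ξ]}: π^{-1}(V) = {ν, ξ, σ} ∉ τ ✗.
  V = {[ρ]}: π^{-1}(V) = {ρ} ∉ τ ✗.
  V = {[ν=σ], [ρ]}: π^{-1}(V) = {ν, ρ, σ} ∉ τ ✗.
  V = {[ξ], [ρ]}: π^{-1}(V) = {ξ, ρ} ∉ τ ✗.
  V = {[ν=σ], [ξ], [ρ]}: π^{-1}(V) = {ν, ξ, ρ, σ} ∈ τ ✓.
Open sets in the quotient: τ_Q = {{}, {[ν=σ], [ξ], [ρ]}} (2 elements).


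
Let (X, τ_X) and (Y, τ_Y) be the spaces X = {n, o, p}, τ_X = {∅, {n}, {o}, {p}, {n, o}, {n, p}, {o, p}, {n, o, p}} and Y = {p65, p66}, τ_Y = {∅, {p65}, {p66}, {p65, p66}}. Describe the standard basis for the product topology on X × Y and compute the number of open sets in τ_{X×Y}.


Basis B = {∅ × ∅, {n} × {p65}, {n} × {p66}, {o} × {p65}, {o} × {p66}, {p} × {p65}, {p} × {p66}, {n} × {p65, p66}, {n, o} × {p65}, {n, p} × {p65}, {n, o} × {p66}, {n, p} × {p66}, {o} × {p65, p66}, {o, p} × {p65}, {o, p} × {p66}, {p} × {p65, p66}, {n, o, p} × {p65}, {n, o, p} × {p66}, {n, o} × {p65, p66}, {n, p} × {p65, p66}, {o, p} × {p65, p66}, {n, o, p} × {p65, p66}}; |τ_{X×Y}| = 64.

Enumerate products U × V with U ∈ τ_X, V ∈ τ_Y (deduplicated):
  ∅ × ∅ = {} (∅)
  {n} × {p65} = {(n,p65)}
  {n} × {p66} = {(n,p66)}
  {o} × {p65} = {(o,p65)}
  {o} × {p66} = {(o,p66)}
  {p} × {p65} = {(p,p65)}
  {p} × {p66} = {(p,p66)}
  {n} × {p65, p66} = {(n,p65), (n,p66)}
  {n, o} × {p65} = {(n,p65), (o,p65)}
  {n, p} × {p65} = {(n,p65), (p,p65)}
  {n, o} × {p66} = {(n,p66), (o,p66)}
  {n, p} × {p66} = {(n,p66), (p,p66)}
  {o} × {p65, p66} = {(o,p65), (o,p66)}
  {o, p} × {p65} = {(o,p65), (p,p65)}
  {o, p} × {p66} = {(o,p66), (p,p66)}
  {p} × {p65, p66} = {(p,p65), (p,p66)}
  {n, o, p} × {p65} = {(n,p65), (o,p65), (p,p65)}
  {n, o, p} × {p66} = {(n,p66), (o,p66), (p,p66)}
  {n, o} × {p65, p66} = {(n,p65), (n,p66), (o,p65), (o,p66)}
  {n, p} × {p65, p66} = {(n,p65), (n,p66), (p,p65), (p,p66)}
  {o, p} × {p65, p66} = {(o,p65), (o,p66), (p,p65), (p,p66)}
  {n, o, p} × {p65, p66} = {(n,p65), (n,p66), (o,p65), (o,p66), (p,p65), (p,p66)}
These 22 distinct sets form the basis B.
Close under arbitrary unions to get τ_{X×Y}; counting gives |τ_{X×Y}| = 64.


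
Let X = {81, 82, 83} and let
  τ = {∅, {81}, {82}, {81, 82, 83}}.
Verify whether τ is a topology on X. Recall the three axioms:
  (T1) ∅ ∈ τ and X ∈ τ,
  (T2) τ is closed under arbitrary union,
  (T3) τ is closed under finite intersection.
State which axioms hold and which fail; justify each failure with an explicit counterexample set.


τ is NOT a topology on X.

Axiom (T1): ∅ ∈ τ? Yes; X ∈ τ? Yes.
Axiom (T2/T3): check pairwise unions and intersections of members of τ.
Counterexample for (T2): {81} ∪ {82} = {81, 82} ∉ τ. Therefore τ is NOT a topology.


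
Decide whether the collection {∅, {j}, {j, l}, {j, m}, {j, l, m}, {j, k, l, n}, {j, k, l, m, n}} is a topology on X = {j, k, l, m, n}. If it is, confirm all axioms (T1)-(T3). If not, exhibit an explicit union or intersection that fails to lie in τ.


τ IS a topology on X.

Axiom (T1): ∅ ∈ τ? Yes; X ∈ τ? Yes.
Axiom (T2/T3): check pairwise unions and intersections of members of τ.
All pairwise intersections and unions checked — each lies in τ. Therefore τ satisfies (T1), (T2), (T3): it IS a topology on X.


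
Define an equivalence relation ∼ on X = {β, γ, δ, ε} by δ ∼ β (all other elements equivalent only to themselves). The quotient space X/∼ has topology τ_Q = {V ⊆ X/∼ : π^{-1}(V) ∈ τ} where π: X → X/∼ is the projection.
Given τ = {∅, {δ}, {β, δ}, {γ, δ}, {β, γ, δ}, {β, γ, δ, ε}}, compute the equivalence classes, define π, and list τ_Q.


X/∼ = {[β=δ], [γ], [ε]}; |τ_Q| = 4.

Equivalence classes: [β=δ], [γ], [ε].
Quotient map π: X → X/∼ sends β ↦ [β=δ], γ ↦ [γ], δ ↦ [β=δ], ε ↦ [ε].
For each subset V ⊆ X/∼, compute π^{-1}(V) ⊆ X and check whether π^{-1}(V) ∈ τ. V is open in τ_Q iff π^{-1}(V) ∈ τ.
  V = {}: π^{-1}(V) = ∅ ∈ τ ✓.
  V = {[β=δ]}: π^{-1}(V) = {β, δ} ∈ τ ✓.
  V = {[γ]}: π^{-1}(V) = {γ} ∉ τ ✗.
  V = {[β=δ], [γ]}: π^{-1}(V) = {β, γ, δ} ∈ τ ✓.
  V = {[ε]}: π^{-1}(V) = {ε} ∉ τ ✗.
  V = {[β=δ], [ε]}: π^{-1}(V) = {β, δ, ε} ∉ τ ✗.
  V = {[γ], [ε]}: π^{-1}(V) = {γ, ε} ∉ τ ✗.
  V = {[β=δ], [γ], [ε]}: π^{-1}(V) = {β, γ, δ, ε} ∈ τ ✓.
Open sets in the quotient: τ_Q = {{}, {[β=δ]}, {[β=δ], [γ]}, {[β=δ], [γ], [ε]}} (4 elements).


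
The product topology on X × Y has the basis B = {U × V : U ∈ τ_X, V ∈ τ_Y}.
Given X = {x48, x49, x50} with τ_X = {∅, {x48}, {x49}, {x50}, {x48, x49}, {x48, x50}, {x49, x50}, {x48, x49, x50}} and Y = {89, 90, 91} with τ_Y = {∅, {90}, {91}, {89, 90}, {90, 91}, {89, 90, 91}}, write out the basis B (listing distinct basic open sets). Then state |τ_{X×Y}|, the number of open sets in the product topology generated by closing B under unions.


Basis B = {∅ × ∅, {x48} × {90}, {x48} × {91}, {x49} × {90}, {x49} × {91}, {x50} × {90}, {x50} × {91}, {x48} × {89, 90}, {x48} × {90, 91}, {x48, x49} × {90}, {x48, x50} × {90}, {x48, x49} × {91}, {x48, x50} × {91}, {x49} × {89, 90}, {x49} × {90, 91}, {x49, x50} × {90}, {x49, x50} × {91}, {x50} × {89, 90}, {x50} × {90, 91}, {x48} × {89, 90, 91}, {x48, x49, x50} × {90}, {x48, x49, x50} × {91}, {x49} × {89, 90, 91}, {x50} × {89, 90, 91}, {x48, x49} × {89, 90}, {x48, x50} × {89, 90}, {x48, x49} × {90, 91}, {x48, x50} × {90, 91}, {x49, x50} × {89, 90}, {x49, x50} × {90, 91}, {x48, x49} × {89, 90, 91}, {x48, x50} × {89, 90, 91}, {x48, x49, x50} × {89, 90}, {x48, x49, x50} × {90, 91}, {x49, x50} × {89, 90, 91}, {x48, x49, x50} × {89, 90, 91}}; |τ_{X×Y}| = 216.

Enumerate products U × V with U ∈ τ_X, V ∈ τ_Y (deduplicated):
  ∅ × ∅ = {} (∅)
  {x48} × {90} = {(x48,90)}
  {x48} × {91} = {(x48,91)}
  {x49} × {90} = {(x49,90)}
  {x49} × {91} = {(x49,91)}
  {x50} × {90} = {(x50,90)}
  {x50} × {91} = {(x50,91)}
  {x48} × {89, 90} = {(x48,89), (x48,90)}
  {x48} × {90, 91} = {(x48,90), (x48,91)}
  {x48, x49} × {90} = {(x48,90), (x49,90)}
  {x48, x50} × {90} = {(x48,90), (x50,90)}
  {x48, x49} × {91} = {(x48,91), (x49,91)}
  {x48, x50} × {91} = {(x48,91), (x50,91)}
  {x49} × {89, 90} = {(x49,89), (x49,90)}
  {x49} × {90, 91} = {(x49,90), (x49,91)}
  {x49, x50} × {90} = {(x49,90), (x50,90)}
  {x49, x50} × {91} = {(x49,91), (x50,91)}
  {x50} × {89, 90} = {(x50,89), (x50,90)}
  {x50} × {90, 91} = {(x50,90), (x50,91)}
  {x48} × {89, 90, 91} = {(x48,89), (x48,90), (x48,91)}
  {x48, x49, x50} × {90} = {(x48,90), (x49,90), (x50,90)}
  {x48, x49, x50} × {91} = {(x48,91), (x49,91), (x50,91)}
  {x49} × {89, 90, 91} = {(x49,89), (x49,90), (x49,91)}
  {x50} × {89, 90, 91} = {(x50,89), (x50,90), (x50,91)}
  {x48, x49} × {89, 90} = {(x48,89), (x48,90), (x49,89), (x49,90)}
  {x48, x50} × {89, 90} = {(x48,89), (x48,90), (x50,89), (x50,90)}
  {x48, x49} × {90, 91} = {(x48,90), (x48,91), (x49,90), (x49,91)}
  {x48, x50} × {90, 91} = {(x48,90), (x48,91), (x50,90), (x50,91)}
  {x49, x50} × {89, 90} = {(x49,89), (x49,90), (x50,89), (x50,90)}
  {x49, x50} × {90, 91} = {(x49,90), (x49,91), (x50,90), (x50,91)}
  {x48, x49} × {89, 90, 91} = {(x48,89), (x48,90), (x48,91), (x49,89), (x49,90), (x49,91)}
  {x48, x50} × {89, 90, 91} = {(x48,89), (x48,90), (x48,91), (x50,89), (x50,90), (x50,91)}
  {x48, x49, x50} × {89, 90} = {(x48,89), (x48,90), (x49,89), (x49,90), (x50,89), (x50,90)}
  {x48, x49, x50} × {90, 91} = {(x48,90), (x48,91), (x49,90), (x49,91), (x50,90), (x50,91)}
  {x49, x50} × {89, 90, 91} = {(x49,89), (x49,90), (x49,91), (x50,89), (x50,90), (x50,91)}
  {x48, x49, x50} × {89, 90, 91} = {(x48,89), (x48,90), (x48,91), (x49,89), (x49,90), (x49,91), (x50,89), (x50,90), (x50,91)}
These 36 distinct sets form the basis B.
Close under arbitrary unions to get τ_{X×Y}; counting gives |τ_{X×Y}| = 216.


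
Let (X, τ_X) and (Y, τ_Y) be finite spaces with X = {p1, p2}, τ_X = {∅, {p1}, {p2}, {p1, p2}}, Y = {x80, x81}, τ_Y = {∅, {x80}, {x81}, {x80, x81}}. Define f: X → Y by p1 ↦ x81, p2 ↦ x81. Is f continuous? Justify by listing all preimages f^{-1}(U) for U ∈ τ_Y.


f IS continuous.

Compute f^{-1}(U) for each U ∈ τ_Y:
  U = ∅: f^{-1}(U) = ∅ ∈ τ_X ✓.
  U = {x80}: f^{-1}(U) = ∅ ∈ τ_X ✓.
  U = {x81}: f^{-1}(U) = {p1, p2} ∈ τ_X ✓.
  U = {x80, x81}: f^{-1}(U) = {p1, p2} ∈ τ_X ✓.
Every preimage lies in τ_X, so f IS continuous.


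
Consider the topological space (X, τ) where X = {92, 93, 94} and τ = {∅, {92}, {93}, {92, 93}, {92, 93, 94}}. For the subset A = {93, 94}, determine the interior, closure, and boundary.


int(A) = {93}, cl(A) = {93, 94}, ∂A = {94}.

Closed sets in (X, τ) are complements of opens:
  closed(X, τ) = {∅, {94}, {92, 94}, {93, 94}, {92, 93, 94}}.
int(A) = ⋃ {U ∈ τ : U ⊆ A}. Opens contained in A: ∅, {93}.
Taking the union of these: int(A) = {93}.
cl(A) = ⋂ {C closed : A ⊆ C}. Closed sets containing A: {93, 94}, {92, 93, 94}.
Intersecting these: cl(A) = {93, 94}.
∂A = cl(A) ∖ int(A) = {93, 94} ∖ {93} = {94}.


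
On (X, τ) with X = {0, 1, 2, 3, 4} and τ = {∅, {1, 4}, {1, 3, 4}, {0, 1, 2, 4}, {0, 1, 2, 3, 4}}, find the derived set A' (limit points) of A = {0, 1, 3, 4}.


A' = {0, 1, 2, 3, 4}

For each x ∈ X, list the open sets U ∈ τ with x ∈ U, then check whether U ∩ (A ∖ {x}) ≠ ∅ for every such U.
  x = 0: opens ∋ x are {0, 1, 2, 4}, {0, 1, 2, 3, 4}; each meets A ∖ {0}, so x IS a limit point.
  x = 1: opens ∋ x are {1, 4}, {1, 3, 4}, {0, 1, 2, 4}, {0, 1, 2, 3, 4}; each meets A ∖ {1}, so x IS a limit point.
  x = 2: opens ∋ x are {0, 1, 2, 4}, {0, 1, 2, 3, 4}; each meets A ∖ {2}, so x IS a limit point.
  x = 3: opens ∋ x are {1, 3, 4}, {0, 1, 2, 3, 4}; each meets A ∖ {3}, so x IS a limit point.
  x = 4: opens ∋ x are {1, 4}, {1, 3, 4}, {0, 1, 2, 4}, {0, 1, 2, 3, 4}; each meets A ∖ {4}, so x IS a limit point.
Collecting: A' = {0, 1, 2, 3, 4}.


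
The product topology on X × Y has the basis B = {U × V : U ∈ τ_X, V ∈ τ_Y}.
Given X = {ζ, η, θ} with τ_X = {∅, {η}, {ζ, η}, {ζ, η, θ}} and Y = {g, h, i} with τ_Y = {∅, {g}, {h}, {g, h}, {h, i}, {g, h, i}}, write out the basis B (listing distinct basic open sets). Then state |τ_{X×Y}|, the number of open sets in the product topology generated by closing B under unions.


Basis B = {∅ × ∅, {η} × {g}, {η} × {h}, {ζ, η} × {g}, {ζ, η} × {h}, {η} × {g, h}, {η} × {h, i}, {ζ, η, θ} × {g}, {ζ, η, θ} × {h}, {η} × {g, h, i}, {ζ, η} × {g, h}, {ζ, η} × {h, i}, {ζ, η} × {g, h, i}, {ζ, η, θ} × {g, h}, {ζ, η, θ} × {h, i}, {ζ, η, θ} × {g, h, i}}; |τ_{X×Y}| = 40.

Enumerate products U × V with U ∈ τ_X, V ∈ τ_Y (deduplicated):
  ∅ × ∅ = {} (∅)
  {η} × {g} = {(η,g)}
  {η} × {h} = {(η,h)}
  {ζ, η} × {g} = {(ζ,g), (η,g)}
  {ζ, η} × {h} = {(ζ,h), (η,h)}
  {η} × {g, h} = {(η,g), (η,h)}
  {η} × {h, i} = {(η,h), (η,i)}
  {ζ, η, θ} × {g} = {(ζ,g), (η,g), (θ,g)}
  {ζ, η, θ} × {h} = {(ζ,h), (η,h), (θ,h)}
  {η} × {g, h, i} = {(η,g), (η,h), (η,i)}
  {ζ, η} × {g, h} = {(ζ,g), (ζ,h), (η,g), (η,h)}
  {ζ, η} × {h, i} = {(ζ,h), (ζ,i), (η,h), (η,i)}
  {ζ, η} × {g, h, i} = {(ζ,g), (ζ,h), (ζ,i), (η,g), (η,h), (η,i)}
  {ζ, η, θ} × {g, h} = {(ζ,g), (ζ,h), (η,g), (η,h), (θ,g), (θ,h)}
  {ζ, η, θ} × {h, i} = {(ζ,h), (ζ,i), (η,h), (η,i), (θ,h), (θ,i)}
  {ζ, η, θ} × {g, h, i} = {(ζ,g), (ζ,h), (ζ,i), (η,g), (η,h), (η,i), (θ,g), (θ,h), (θ,i)}
These 16 distinct sets form the basis B.
Close under arbitrary unions to get τ_{X×Y}; counting gives |τ_{X×Y}| = 40.


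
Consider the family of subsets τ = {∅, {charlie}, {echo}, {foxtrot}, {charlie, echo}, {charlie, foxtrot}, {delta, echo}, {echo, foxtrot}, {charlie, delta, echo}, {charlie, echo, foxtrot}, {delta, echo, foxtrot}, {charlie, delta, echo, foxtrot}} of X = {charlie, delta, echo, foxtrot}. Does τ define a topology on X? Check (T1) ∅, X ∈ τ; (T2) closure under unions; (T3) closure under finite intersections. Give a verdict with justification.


τ IS a topology on X.

Axiom (T1): ∅ ∈ τ? Yes; X ∈ τ? Yes.
Axiom (T2/T3): check pairwise unions and intersections of members of τ.
All pairwise intersections and unions checked — each lies in τ. Therefore τ satisfies (T1), (T2), (T3): it IS a topology on X.


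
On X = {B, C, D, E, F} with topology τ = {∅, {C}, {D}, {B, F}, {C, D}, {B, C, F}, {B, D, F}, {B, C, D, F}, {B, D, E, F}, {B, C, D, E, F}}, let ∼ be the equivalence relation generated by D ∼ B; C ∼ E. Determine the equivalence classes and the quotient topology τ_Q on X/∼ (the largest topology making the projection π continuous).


X/∼ = {[B=D], [C=E], [F]}; |τ_Q| = 3.

Equivalence classes: [B=D], [C=E], [F].
Quotient map π: X → X/∼ sends B ↦ [B=D], C ↦ [C=E], D ↦ [B=D], E ↦ [C=E], F ↦ [F].
For each subset V ⊆ X/∼, compute π^{-1}(V) ⊆ X and check whether π^{-1}(V) ∈ τ. V is open in τ_Q iff π^{-1}(V) ∈ τ.
  V = {}: π^{-1}(V) = ∅ ∈ τ ✓.
  V = {[B=D]}: π^{-1}(V) = {B, D} ∉ τ ✗.
  V = {[C=E]}: π^{-1}(V) = {C, E} ∉ τ ✗.
  V = {[B=D], [C=E]}: π^{-1}(V) = {B, C, D, E} ∉ τ ✗.
  V = {[F]}: π^{-1}(V) = {F} ∉ τ ✗.
  V = {[B=D], [F]}: π^{-1}(V) = {B, D, F} ∈ τ ✓.
  V = {[C=E], [F]}: π^{-1}(V) = {C, E, F} ∉ τ ✗.
  V = {[B=D], [C=E], [F]}: π^{-1}(V) = {B, C, D, E, F} ∈ τ ✓.
Open sets in the quotient: τ_Q = {{}, {[B=D], [F]}, {[B=D], [C=E], [F]}} (3 elements).


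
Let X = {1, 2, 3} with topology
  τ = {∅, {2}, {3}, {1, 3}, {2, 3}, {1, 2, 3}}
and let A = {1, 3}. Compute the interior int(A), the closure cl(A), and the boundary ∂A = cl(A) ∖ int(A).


int(A) = {1, 3}, cl(A) = {1, 3}, ∂A = ∅.

Closed sets in (X, τ) are complements of opens:
  closed(X, τ) = {∅, {1}, {2}, {1, 2}, {1, 3}, {1, 2, 3}}.
int(A) = ⋃ {U ∈ τ : U ⊆ A}. Opens contained in A: ∅, {3}, {1, 3}.
Taking the union of these: int(A) = {1, 3}.
cl(A) = ⋂ {C closed : A ⊆ C}. Closed sets containing A: {1, 3}, {1, 2, 3}.
Intersecting these: cl(A) = {1, 3}.
∂A = cl(A) ∖ int(A) = {1, 3} ∖ {1, 3} = ∅.


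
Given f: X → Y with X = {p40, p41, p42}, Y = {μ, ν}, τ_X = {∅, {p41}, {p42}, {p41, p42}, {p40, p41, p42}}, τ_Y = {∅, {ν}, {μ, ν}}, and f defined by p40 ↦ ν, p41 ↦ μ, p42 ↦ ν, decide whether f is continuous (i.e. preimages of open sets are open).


f is NOT continuous.

Compute f^{-1}(U) for each U ∈ τ_Y:
  U = ∅: f^{-1}(U) = ∅ ∈ τ_X ✓.
  U = {ν}: f^{-1}(U) = {p40, p42} ∉ τ_X ✗.
  U = {μ, ν}: f^{-1}(U) = {p40, p41, p42} ∈ τ_X ✓.
Found U = {ν} with f^{-1}(U) = {p40, p42} not in τ_X. Therefore f is NOT continuous.


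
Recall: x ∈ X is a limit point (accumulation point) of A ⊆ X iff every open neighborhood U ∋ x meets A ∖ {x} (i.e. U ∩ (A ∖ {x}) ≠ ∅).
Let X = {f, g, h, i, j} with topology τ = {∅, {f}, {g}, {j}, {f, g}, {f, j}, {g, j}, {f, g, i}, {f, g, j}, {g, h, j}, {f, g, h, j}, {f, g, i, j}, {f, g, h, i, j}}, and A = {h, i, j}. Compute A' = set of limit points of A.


A' = {h}

For each x ∈ X, list the open sets U ∈ τ with x ∈ U, then check whether U ∩ (A ∖ {x}) ≠ ∅ for every such U.
  x = f: open {f} ∋ x has {f} ∩ (A ∖ {f}) = ∅, so x is NOT a limit point.
  x = g: open {g} ∋ x has {g} ∩ (A ∖ {g}) = ∅, so x is NOT a limit point.
  x = h: opens ∋ x are {g, h, j}, {f, g, h, j}, {f, g, h, i, j}; each meets A ∖ {h}, so x IS a limit point.
  x = i: open {f, g, i} ∋ x has {f, g, i} ∩ (A ∖ {i}) = ∅, so x is NOT a limit point.
  x = j: open {j} ∋ x has {j} ∩ (A ∖ {j}) = ∅, so x is NOT a limit point.
Collecting: A' = {h}.


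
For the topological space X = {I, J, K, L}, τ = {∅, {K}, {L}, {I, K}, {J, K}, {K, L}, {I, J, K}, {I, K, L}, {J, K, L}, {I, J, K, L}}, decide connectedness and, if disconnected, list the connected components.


(X, τ) is disconnected; components = [{L}, {I, J, K}].

Find clopen sets (U ∈ τ with X ∖ U ∈ τ):
  U = ∅, X ∖ U = {I, J, K, L} — both open, so U is clopen.
  U = {L}, X ∖ U = {I, J, K} — both open, so U is clopen.
  U = {I, J, K}, X ∖ U = {L} — both open, so U is clopen.
  U = {I, J, K, L}, X ∖ U = ∅ — both open, so U is clopen.
Nontrivial clopen(s) exist: e.g. {I, J, K}. So (X, τ) is disconnected.
Compute connected components by grouping points that agree on all clopens:
  component: {L}
  component: {I, J, K}


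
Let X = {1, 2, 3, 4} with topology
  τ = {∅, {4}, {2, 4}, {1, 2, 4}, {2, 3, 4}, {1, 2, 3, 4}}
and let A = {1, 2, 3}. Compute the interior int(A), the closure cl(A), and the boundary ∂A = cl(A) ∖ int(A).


int(A) = ∅, cl(A) = {1, 2, 3}, ∂A = {1, 2, 3}.

Closed sets in (X, τ) are complements of opens:
  closed(X, τ) = {∅, {1}, {3}, {1, 3}, {1, 2, 3}, {1, 2, 3, 4}}.
int(A) = ⋃ {U ∈ τ : U ⊆ A}. Opens contained in A: ∅.
Taking the union of these: int(A) = ∅.
cl(A) = ⋂ {C closed : A ⊆ C}. Closed sets containing A: {1, 2, 3}, {1, 2, 3, 4}.
Intersecting these: cl(A) = {1, 2, 3}.
∂A = cl(A) ∖ int(A) = {1, 2, 3} ∖ ∅ = {1, 2, 3}.


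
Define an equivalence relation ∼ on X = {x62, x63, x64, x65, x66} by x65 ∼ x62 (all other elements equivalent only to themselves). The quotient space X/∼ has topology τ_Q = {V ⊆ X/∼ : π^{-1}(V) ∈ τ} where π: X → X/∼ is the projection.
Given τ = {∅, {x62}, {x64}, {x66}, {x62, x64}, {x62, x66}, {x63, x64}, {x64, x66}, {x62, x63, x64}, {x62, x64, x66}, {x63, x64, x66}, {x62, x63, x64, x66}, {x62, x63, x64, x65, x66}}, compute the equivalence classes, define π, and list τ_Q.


X/∼ = {[x62=x65], [x63], [x64], [x66]}; |τ_Q| = 7.

Equivalence classes: [x62=x65], [x63], [x64], [x66].
Quotient map π: X → X/∼ sends x62 ↦ [x62=x65], x63 ↦ [x63], x64 ↦ [x64], x65 ↦ [x62=x65], x66 ↦ [x66].
For each subset V ⊆ X/∼, compute π^{-1}(V) ⊆ X and check whether π^{-1}(V) ∈ τ. V is open in τ_Q iff π^{-1}(V) ∈ τ.
  V = {}: π^{-1}(V) = ∅ ∈ τ ✓.
  V = {[x62=x65]}: π^{-1}(V) = {x62, x65} ∉ τ ✗.
  V = {[x63]}: π^{-1}(V) = {x63} ∉ τ ✗.
  V = {[x62=x65], [x63]}: π^{-1}(V) = {x62, x63, x65} ∉ τ ✗.
  V = {[x64]}: π^{-1}(V) = {x64} ∈ τ ✓.
  V = {[x62=x65], [x64]}: π^{-1}(V) = {x62, x64, x65} ∉ τ ✗.
  V = {[x63], [x64]}: π^{-1}(V) = {x63, x64} ∈ τ ✓.
  V = {[x62=x65], [x63], [x64]}: π^{-1}(V) = {x62, x63, x64, x65} ∉ τ ✗.
  V = {[x66]}: π^{-1}(V) = {x66} ∈ τ ✓.
  V = {[x62=x65], [x66]}: π^{-1}(V) = {x62, x65, x66} ∉ τ ✗.
  V = {[x63], [x66]}: π^{-1}(V) = {x63, x66} ∉ τ ✗.
  V = {[x62=x65], [x63], [x66]}: π^{-1}(V) = {x62, x63, x65, x66} ∉ τ ✗.
  V = {[x64], [x66]}: π^{-1}(V) = {x64, x66} ∈ τ ✓.
  V = {[x62=x65], [x64], [x66]}: π^{-1}(V) = {x62, x64, x65, x66} ∉ τ ✗.
  V = {[x63], [x64], [x66]}: π^{-1}(V) = {x63, x64, x66} ∈ τ ✓.
  V = {[x62=x65], [x63], [x64], [x66]}: π^{-1}(V) = {x62, x63, x64, x65, x66} ∈ τ ✓.
Open sets in the quotient: τ_Q = {{}, {[x64]}, {[x63], [x64]}, {[x66]}, {[x64], [x66]}, {[x63], [x64], [x66]}, {[x62=x65], [x63], [x64], [x66]}} (7 elements).


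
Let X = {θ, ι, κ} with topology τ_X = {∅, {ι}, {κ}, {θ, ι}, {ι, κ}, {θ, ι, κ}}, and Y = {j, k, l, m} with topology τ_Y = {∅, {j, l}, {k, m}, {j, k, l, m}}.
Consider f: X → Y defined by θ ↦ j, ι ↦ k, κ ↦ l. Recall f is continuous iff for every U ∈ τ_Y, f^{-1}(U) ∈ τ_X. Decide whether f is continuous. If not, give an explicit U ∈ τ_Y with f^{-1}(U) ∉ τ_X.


f is NOT continuous.

Compute f^{-1}(U) for each U ∈ τ_Y:
  U = ∅: f^{-1}(U) = ∅ ∈ τ_X ✓.
  U = {j, l}: f^{-1}(U) = {θ, κ} ∉ τ_X ✗.
  U = {k, m}: f^{-1}(U) = {ι} ∈ τ_X ✓.
  U = {j, k, l, m}: f^{-1}(U) = {θ, ι, κ} ∈ τ_X ✓.
Found U = {j, l} with f^{-1}(U) = {θ, κ} not in τ_X. Therefore f is NOT continuous.


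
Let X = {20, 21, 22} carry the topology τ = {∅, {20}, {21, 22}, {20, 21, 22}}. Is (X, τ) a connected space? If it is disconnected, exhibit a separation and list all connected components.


(X, τ) is disconnected; components = [{20}, {21, 22}].

Find clopen sets (U ∈ τ with X ∖ U ∈ τ):
  U = ∅, X ∖ U = {20, 21, 22} — both open, so U is clopen.
  U = {20}, X ∖ U = {21, 22} — both open, so U is clopen.
  U = {21, 22}, X ∖ U = {20} — both open, so U is clopen.
  U = {20, 21, 22}, X ∖ U = ∅ — both open, so U is clopen.
Nontrivial clopen(s) exist: e.g. {21, 22}. So (X, τ) is disconnected.
Compute connected components by grouping points that agree on all clopens:
  component: {20}
  component: {21, 22}


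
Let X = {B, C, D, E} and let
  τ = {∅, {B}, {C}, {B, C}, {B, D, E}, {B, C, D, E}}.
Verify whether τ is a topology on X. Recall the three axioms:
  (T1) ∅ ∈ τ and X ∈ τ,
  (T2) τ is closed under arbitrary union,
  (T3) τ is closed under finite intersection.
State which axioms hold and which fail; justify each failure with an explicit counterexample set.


τ IS a topology on X.

Axiom (T1): ∅ ∈ τ? Yes; X ∈ τ? Yes.
Axiom (T2/T3): check pairwise unions and intersections of members of τ.
All pairwise intersections and unions checked — each lies in τ. Therefore τ satisfies (T1), (T2), (T3): it IS a topology on X.


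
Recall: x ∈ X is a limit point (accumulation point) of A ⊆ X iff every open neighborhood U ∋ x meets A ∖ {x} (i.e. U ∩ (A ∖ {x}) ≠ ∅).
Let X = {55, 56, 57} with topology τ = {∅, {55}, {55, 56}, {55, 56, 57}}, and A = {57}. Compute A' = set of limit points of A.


A' = ∅

For each x ∈ X, list the open sets U ∈ τ with x ∈ U, then check whether U ∩ (A ∖ {x}) ≠ ∅ for every such U.
  x = 55: open {55} ∋ x has {55} ∩ (A ∖ {55}) = ∅, so x is NOT a limit point.
  x = 56: open {55, 56} ∋ x has {55, 56} ∩ (A ∖ {56}) = ∅, so x is NOT a limit point.
  x = 57: open {55, 56, 57} ∋ x has {55, 56, 57} ∩ (A ∖ {57}) = ∅, so x is NOT a limit point.
Collecting: A' = ∅.


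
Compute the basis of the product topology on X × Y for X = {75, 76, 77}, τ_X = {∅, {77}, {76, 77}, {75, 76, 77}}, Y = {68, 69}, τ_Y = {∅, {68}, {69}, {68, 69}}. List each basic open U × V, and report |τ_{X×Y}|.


Basis B = {∅ × ∅, {77} × {68}, {77} × {69}, {76, 77} × {68}, {76, 77} × {69}, {77} × {68, 69}, {75, 76, 77} × {68}, {75, 76, 77} × {69}, {76, 77} × {68, 69}, {75, 76, 77} × {68, 69}}; |τ_{X×Y}| = 16.

Enumerate products U × V with U ∈ τ_X, V ∈ τ_Y (deduplicated):
  ∅ × ∅ = {} (∅)
  {77} × {68} = {(77,68)}
  {77} × {69} = {(77,69)}
  {76, 77} × {68} = {(76,68), (77,68)}
  {76, 77} × {69} = {(76,69), (77,69)}
  {77} × {68, 69} = {(77,68), (77,69)}
  {75, 76, 77} × {68} = {(75,68), (76,68), (77,68)}
  {75, 76, 77} × {69} = {(75,69), (76,69), (77,69)}
  {76, 77} × {68, 69} = {(76,68), (76,69), (77,68), (77,69)}
  {75, 76, 77} × {68, 69} = {(75,68), (75,69), (76,68), (76,69), (77,68), (77,69)}
These 10 distinct sets form the basis B.
Close under arbitrary unions to get τ_{X×Y}; counting gives |τ_{X×Y}| = 16.


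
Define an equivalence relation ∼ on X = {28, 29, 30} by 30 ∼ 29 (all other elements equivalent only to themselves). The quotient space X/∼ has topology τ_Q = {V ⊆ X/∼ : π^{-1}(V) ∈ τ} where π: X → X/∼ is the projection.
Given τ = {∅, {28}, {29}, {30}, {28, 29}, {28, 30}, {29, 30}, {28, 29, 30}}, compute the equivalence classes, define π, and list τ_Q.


X/∼ = {[28], [29=30]}; |τ_Q| = 4.

Equivalence classes: [28], [29=30].
Quotient map π: X → X/∼ sends 28 ↦ [28], 29 ↦ [29=30], 30 ↦ [29=30].
For each subset V ⊆ X/∼, compute π^{-1}(V) ⊆ X and check whether π^{-1}(V) ∈ τ. V is open in τ_Q iff π^{-1}(V) ∈ τ.
  V = {}: π^{-1}(V) = ∅ ∈ τ ✓.
  V = {[28]}: π^{-1}(V) = {28} ∈ τ ✓.
  V = {[29=30]}: π^{-1}(V) = {29, 30} ∈ τ ✓.
  V = {[28], [29=30]}: π^{-1}(V) = {28, 29, 30} ∈ τ ✓.
Open sets in the quotient: τ_Q = {{}, {[28]}, {[29=30]}, {[28], [29=30]}} (4 elements).


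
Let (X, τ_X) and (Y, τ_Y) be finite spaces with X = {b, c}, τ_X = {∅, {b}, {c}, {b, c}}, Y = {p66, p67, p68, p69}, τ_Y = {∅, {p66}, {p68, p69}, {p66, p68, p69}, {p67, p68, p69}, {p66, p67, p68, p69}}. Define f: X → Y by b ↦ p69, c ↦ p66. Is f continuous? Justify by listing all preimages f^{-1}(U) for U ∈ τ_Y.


f IS continuous.

Compute f^{-1}(U) for each U ∈ τ_Y:
  U = ∅: f^{-1}(U) = ∅ ∈ τ_X ✓.
  U = {p66}: f^{-1}(U) = {c} ∈ τ_X ✓.
  U = {p68, p69}: f^{-1}(U) = {b} ∈ τ_X ✓.
  U = {p66, p68, p69}: f^{-1}(U) = {b, c} ∈ τ_X ✓.
  U = {p67, p68, p69}: f^{-1}(U) = {b} ∈ τ_X ✓.
  U = {p66, p67, p68, p69}: f^{-1}(U) = {b, c} ∈ τ_X ✓.
Every preimage lies in τ_X, so f IS continuous.


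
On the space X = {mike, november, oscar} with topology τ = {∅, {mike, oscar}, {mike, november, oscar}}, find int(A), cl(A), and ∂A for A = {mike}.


int(A) = ∅, cl(A) = {mike, november, oscar}, ∂A = {mike, november, oscar}.

Closed sets in (X, τ) are complements of opens:
  closed(X, τ) = {∅, {november}, {mike, november, oscar}}.
int(A) = ⋃ {U ∈ τ : U ⊆ A}. Opens contained in A: ∅.
Taking the union of these: int(A) = ∅.
cl(A) = ⋂ {C closed : A ⊆ C}. Closed sets containing A: {mike, november, oscar}.
Intersecting these: cl(A) = {mike, november, oscar}.
∂A = cl(A) ∖ int(A) = {mike, november, oscar} ∖ ∅ = {mike, november, oscar}.


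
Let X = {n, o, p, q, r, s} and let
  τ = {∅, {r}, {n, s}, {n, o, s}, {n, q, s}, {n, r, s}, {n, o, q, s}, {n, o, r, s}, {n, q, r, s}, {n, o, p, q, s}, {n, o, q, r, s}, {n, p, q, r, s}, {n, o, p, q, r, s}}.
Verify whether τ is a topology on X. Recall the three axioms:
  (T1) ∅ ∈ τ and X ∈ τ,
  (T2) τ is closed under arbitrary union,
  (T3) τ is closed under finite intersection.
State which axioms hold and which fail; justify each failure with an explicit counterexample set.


τ is NOT a topology on X.

Axiom (T1): ∅ ∈ τ? Yes; X ∈ τ? Yes.
Axiom (T2/T3): check pairwise unions and intersections of members of τ.
Counterexample for (T3): {n, o, p, q, s} ∩ {n, p, q, r, s} = {n, p, q, s} ∉ τ. Therefore τ is NOT a topology.


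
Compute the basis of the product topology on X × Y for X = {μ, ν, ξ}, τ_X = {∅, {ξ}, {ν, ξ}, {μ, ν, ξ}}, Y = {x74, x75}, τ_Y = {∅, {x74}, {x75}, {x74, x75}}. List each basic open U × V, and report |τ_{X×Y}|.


Basis B = {∅ × ∅, {ξ} × {x74}, {ξ} × {x75}, {ν, ξ} × {x74}, {ν, ξ} × {x75}, {ξ} × {x74, x75}, {μ, ν, ξ} × {x74}, {μ, ν, ξ} × {x75}, {ν, ξ} × {x74, x75}, {μ, ν, ξ} × {x74, x75}}; |τ_{X×Y}| = 16.

Enumerate products U × V with U ∈ τ_X, V ∈ τ_Y (deduplicated):
  ∅ × ∅ = {} (∅)
  {ξ} × {x74} = {(ξ,x74)}
  {ξ} × {x75} = {(ξ,x75)}
  {ν, ξ} × {x74} = {(ν,x74), (ξ,x74)}
  {ν, ξ} × {x75} = {(ν,x75), (ξ,x75)}
  {ξ} × {x74, x75} = {(ξ,x74), (ξ,x75)}
  {μ, ν, ξ} × {x74} = {(μ,x74), (ν,x74), (ξ,x74)}
  {μ, ν, ξ} × {x75} = {(μ,x75), (ν,x75), (ξ,x75)}
  {ν, ξ} × {x74, x75} = {(ν,x74), (ν,x75), (ξ,x74), (ξ,x75)}
  {μ, ν, ξ} × {x74, x75} = {(μ,x74), (μ,x75), (ν,x74), (ν,x75), (ξ,x74), (ξ,x75)}
These 10 distinct sets form the basis B.
Close under arbitrary unions to get τ_{X×Y}; counting gives |τ_{X×Y}| = 16.


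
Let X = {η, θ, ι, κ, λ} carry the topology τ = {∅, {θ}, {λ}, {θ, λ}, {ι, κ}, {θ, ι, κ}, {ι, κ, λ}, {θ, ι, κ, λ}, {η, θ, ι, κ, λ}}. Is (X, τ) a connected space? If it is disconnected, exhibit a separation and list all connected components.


(X, τ) is connected.

Find clopen sets (U ∈ τ with X ∖ U ∈ τ):
  U = ∅, X ∖ U = {η, θ, ι, κ, λ} — both open, so U is clopen.
  U = {η, θ, ι, κ, λ}, X ∖ U = ∅ — both open, so U is clopen.
Only trivial clopens (∅ and X) exist, so (X, τ) is connected.
Compute connected components by grouping points that agree on all clopens:
  component: {η, θ, ι, κ, λ}


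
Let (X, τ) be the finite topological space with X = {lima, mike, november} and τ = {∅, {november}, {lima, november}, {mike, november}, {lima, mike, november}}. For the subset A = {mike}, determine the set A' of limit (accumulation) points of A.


A' = ∅

For each x ∈ X, list the open sets U ∈ τ with x ∈ U, then check whether U ∩ (A ∖ {x}) ≠ ∅ for every such U.
  x = lima: open {lima, november} ∋ x has {lima, november} ∩ (A ∖ {lima}) = ∅, so x is NOT a limit point.
  x = mike: open {mike, november} ∋ x has {mike, november} ∩ (A ∖ {mike}) = ∅, so x is NOT a limit point.
  x = november: open {november} ∋ x has {november} ∩ (A ∖ {november}) = ∅, so x is NOT a limit point.
Collecting: A' = ∅.


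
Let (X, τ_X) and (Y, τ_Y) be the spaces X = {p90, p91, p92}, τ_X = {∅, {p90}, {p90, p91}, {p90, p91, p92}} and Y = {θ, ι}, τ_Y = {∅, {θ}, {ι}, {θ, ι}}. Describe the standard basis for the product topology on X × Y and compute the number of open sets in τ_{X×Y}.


Basis B = {∅ × ∅, {p90} × {θ}, {p90} × {ι}, {p90} × {θ, ι}, {p90, p91} × {θ}, {p90, p91} × {ι}, {p90, p91, p92} × {θ}, {p90, p91, p92} × {ι}, {p90, p91} × {θ, ι}, {p90, p91, p92} × {θ, ι}}; |τ_{X×Y}| = 16.

Enumerate products U × V with U ∈ τ_X, V ∈ τ_Y (deduplicated):
  ∅ × ∅ = {} (∅)
  {p90} × {θ} = {(p90,θ)}
  {p90} × {ι} = {(p90,ι)}
  {p90} × {θ, ι} = {(p90,θ), (p90,ι)}
  {p90, p91} × {θ} = {(p90,θ), (p91,θ)}
  {p90, p91} × {ι} = {(p90,ι), (p91,ι)}
  {p90, p91, p92} × {θ} = {(p90,θ), (p91,θ), (p92,θ)}
  {p90, p91, p92} × {ι} = {(p90,ι), (p91,ι), (p92,ι)}
  {p90, p91} × {θ, ι} = {(p90,θ), (p90,ι), (p91,θ), (p91,ι)}
  {p90, p91, p92} × {θ, ι} = {(p90,θ), (p90,ι), (p91,θ), (p91,ι), (p92,θ), (p92,ι)}
These 10 distinct sets form the basis B.
Close under arbitrary unions to get τ_{X×Y}; counting gives |τ_{X×Y}| = 16.


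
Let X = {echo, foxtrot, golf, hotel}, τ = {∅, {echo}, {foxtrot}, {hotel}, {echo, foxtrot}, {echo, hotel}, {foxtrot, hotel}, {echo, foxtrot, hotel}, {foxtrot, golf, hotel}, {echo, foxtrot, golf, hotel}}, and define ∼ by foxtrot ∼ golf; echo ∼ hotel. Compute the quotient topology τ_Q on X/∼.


X/∼ = {[echo=hotel], [foxtrot=golf]}; |τ_Q| = 3.

Equivalence classes: [echo=hotel], [foxtrot=golf].
Quotient map π: X → X/∼ sends echo ↦ [echo=hotel], foxtrot ↦ [foxtrot=golf], golf ↦ [foxtrot=golf], hotel ↦ [echo=hotel].
For each subset V ⊆ X/∼, compute π^{-1}(V) ⊆ X and check whether π^{-1}(V) ∈ τ. V is open in τ_Q iff π^{-1}(V) ∈ τ.
  V = {}: π^{-1}(V) = ∅ ∈ τ ✓.
  V = {[echo=hotel]}: π^{-1}(V) = {echo, hotel} ∈ τ ✓.
  V = {[foxtrot=golf]}: π^{-1}(V) = {foxtrot, golf} ∉ τ ✗.
  V = {[echo=hotel], [foxtrot=golf]}: π^{-1}(V) = {echo, foxtrot, golf, hotel} ∈ τ ✓.
Open sets in the quotient: τ_Q = {{}, {[echo=hotel]}, {[echo=hotel], [foxtrot=golf]}} (3 elements).


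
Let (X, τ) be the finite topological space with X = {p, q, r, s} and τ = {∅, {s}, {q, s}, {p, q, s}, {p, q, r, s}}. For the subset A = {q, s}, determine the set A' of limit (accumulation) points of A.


A' = {p, q, r}

For each x ∈ X, list the open sets U ∈ τ with x ∈ U, then check whether U ∩ (A ∖ {x}) ≠ ∅ for every such U.
  x = p: opens ∋ x are {p, q, s}, {p, q, r, s}; each meets A ∖ {p}, so x IS a limit point.
  x = q: opens ∋ x are {q, s}, {p, q, s}, {p, q, r, s}; each meets A ∖ {q}, so x IS a limit point.
  x = r: opens ∋ x are {p, q, r, s}; each meets A ∖ {r}, so x IS a limit point.
  x = s: open {s} ∋ x has {s} ∩ (A ∖ {s}) = ∅, so x is NOT a limit point.
Collecting: A' = {p, q, r}.


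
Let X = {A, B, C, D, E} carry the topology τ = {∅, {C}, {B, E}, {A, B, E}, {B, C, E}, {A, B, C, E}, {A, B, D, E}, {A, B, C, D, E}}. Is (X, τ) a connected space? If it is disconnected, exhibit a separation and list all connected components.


(X, τ) is disconnected; components = [{C}, {A, B, D, E}].

Find clopen sets (U ∈ τ with X ∖ U ∈ τ):
  U = ∅, X ∖ U = {A, B, C, D, E} — both open, so U is clopen.
  U = {C}, X ∖ U = {A, B, D, E} — both open, so U is clopen.
  U = {A, B, D, E}, X ∖ U = {C} — both open, so U is clopen.
  U = {A, B, C, D, E}, X ∖ U = ∅ — both open, so U is clopen.
Nontrivial clopen(s) exist: e.g. {C}. So (X, τ) is disconnected.
Compute connected components by grouping points that agree on all clopens:
  component: {C}
  component: {A, B, D, E}


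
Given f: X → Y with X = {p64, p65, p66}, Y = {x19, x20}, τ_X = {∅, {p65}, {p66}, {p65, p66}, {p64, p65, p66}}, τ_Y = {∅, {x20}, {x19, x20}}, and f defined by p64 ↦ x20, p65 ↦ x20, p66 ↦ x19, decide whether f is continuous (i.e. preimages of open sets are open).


f is NOT continuous.

Compute f^{-1}(U) for each U ∈ τ_Y:
  U = ∅: f^{-1}(U) = ∅ ∈ τ_X ✓.
  U = {x20}: f^{-1}(U) = {p64, p65} ∉ τ_X ✗.
  U = {x19, x20}: f^{-1}(U) = {p64, p65, p66} ∈ τ_X ✓.
Found U = {x20} with f^{-1}(U) = {p64, p65} not in τ_X. Therefore f is NOT continuous.


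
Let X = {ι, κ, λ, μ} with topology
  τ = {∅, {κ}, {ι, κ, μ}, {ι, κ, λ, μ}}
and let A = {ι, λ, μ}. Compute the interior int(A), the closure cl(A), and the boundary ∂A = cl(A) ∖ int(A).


int(A) = ∅, cl(A) = {ι, λ, μ}, ∂A = {ι, λ, μ}.

Closed sets in (X, τ) are complements of opens:
  closed(X, τ) = {∅, {λ}, {ι, λ, μ}, {ι, κ, λ, μ}}.
int(A) = ⋃ {U ∈ τ : U ⊆ A}. Opens contained in A: ∅.
Taking the union of these: int(A) = ∅.
cl(A) = ⋂ {C closed : A ⊆ C}. Closed sets containing A: {ι, λ, μ}, {ι, κ, λ, μ}.
Intersecting these: cl(A) = {ι, λ, μ}.
∂A = cl(A) ∖ int(A) = {ι, λ, μ} ∖ ∅ = {ι, λ, μ}.


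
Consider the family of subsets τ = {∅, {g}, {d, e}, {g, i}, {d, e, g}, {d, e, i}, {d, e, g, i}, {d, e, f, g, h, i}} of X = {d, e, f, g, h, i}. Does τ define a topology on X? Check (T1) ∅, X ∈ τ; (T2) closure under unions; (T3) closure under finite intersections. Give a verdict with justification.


τ is NOT a topology on X.

Axiom (T1): ∅ ∈ τ? Yes; X ∈ τ? Yes.
Axiom (T2/T3): check pairwise unions and intersections of members of τ.
Counterexample for (T3): {g, i} ∩ {d, e, i} = {i} ∉ τ. Therefore τ is NOT a topology.


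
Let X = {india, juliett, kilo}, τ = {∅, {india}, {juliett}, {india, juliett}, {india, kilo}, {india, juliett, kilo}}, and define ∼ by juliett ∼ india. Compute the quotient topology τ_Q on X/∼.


X/∼ = {[india=juliett], [kilo]}; |τ_Q| = 3.

Equivalence classes: [india=juliett], [kilo].
Quotient map π: X → X/∼ sends india ↦ [india=juliett], juliett ↦ [india=juliett], kilo ↦ [kilo].
For each subset V ⊆ X/∼, compute π^{-1}(V) ⊆ X and check whether π^{-1}(V) ∈ τ. V is open in τ_Q iff π^{-1}(V) ∈ τ.
  V = {}: π^{-1}(V) = ∅ ∈ τ ✓.
  V = {[india=juliett]}: π^{-1}(V) = {india, juliett} ∈ τ ✓.
  V = {[kilo]}: π^{-1}(V) = {kilo} ∉ τ ✗.
  V = {[india=juliett], [kilo]}: π^{-1}(V) = {india, juliett, kilo} ∈ τ ✓.
Open sets in the quotient: τ_Q = {{}, {[india=juliett]}, {[india=juliett], [kilo]}} (3 elements).


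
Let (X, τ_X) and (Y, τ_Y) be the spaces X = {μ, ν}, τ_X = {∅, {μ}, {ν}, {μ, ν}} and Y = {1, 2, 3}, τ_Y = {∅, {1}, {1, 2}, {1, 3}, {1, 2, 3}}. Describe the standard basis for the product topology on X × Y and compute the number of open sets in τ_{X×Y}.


Basis B = {∅ × ∅, {μ} × {1}, {ν} × {1}, {μ} × {1, 2}, {μ} × {1, 3}, {μ, ν} × {1}, {ν} × {1, 2}, {ν} × {1, 3}, {μ} × {1, 2, 3}, {ν} × {1, 2, 3}, {μ, ν} × {1, 2}, {μ, ν} × {1, 3}, {μ, ν} × {1, 2, 3}}; |τ_{X×Y}| = 25.

Enumerate products U × V with U ∈ τ_X, V ∈ τ_Y (deduplicated):
  ∅ × ∅ = {} (∅)
  {μ} × {1} = {(μ,1)}
  {ν} × {1} = {(ν,1)}
  {μ} × {1, 2} = {(μ,1), (μ,2)}
  {μ} × {1, 3} = {(μ,1), (μ,3)}
  {μ, ν} × {1} = {(μ,1), (ν,1)}
  {ν} × {1, 2} = {(ν,1), (ν,2)}
  {ν} × {1, 3} = {(ν,1), (ν,3)}
  {μ} × {1, 2, 3} = {(μ,1), (μ,2), (μ,3)}
  {ν} × {1, 2, 3} = {(ν,1), (ν,2), (ν,3)}
  {μ, ν} × {1, 2} = {(μ,1), (μ,2), (ν,1), (ν,2)}
  {μ, ν} × {1, 3} = {(μ,1), (μ,3), (ν,1), (ν,3)}
  {μ, ν} × {1, 2, 3} = {(μ,1), (μ,2), (μ,3), (ν,1), (ν,2), (ν,3)}
These 13 distinct sets form the basis B.
Close under arbitrary unions to get τ_{X×Y}; counting gives |τ_{X×Y}| = 25.


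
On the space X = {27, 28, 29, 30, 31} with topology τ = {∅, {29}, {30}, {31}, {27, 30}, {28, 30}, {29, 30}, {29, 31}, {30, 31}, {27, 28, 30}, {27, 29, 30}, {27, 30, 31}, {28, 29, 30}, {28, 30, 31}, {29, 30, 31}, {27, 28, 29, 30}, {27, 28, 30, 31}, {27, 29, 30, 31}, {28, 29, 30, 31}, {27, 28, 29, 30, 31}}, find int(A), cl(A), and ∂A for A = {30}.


int(A) = {30}, cl(A) = {27, 28, 30}, ∂A = {27, 28}.

Closed sets in (X, τ) are complements of opens:
  closed(X, τ) = {∅, {27}, {28}, {29}, {31}, {27, 28}, {27, 29}, {27, 31}, {28, 29}, {28, 31}, {29, 31}, {27, 28, 29}, {27, 28, 30}, {27, 28, 31}, {27, 29, 31}, {28, 29, 31}, {27, 28, 29, 30}, {27, 28, 29, 31}, {27, 28, 30, 31}, {27, 28, 29, 30, 31}}.
int(A) = ⋃ {U ∈ τ : U ⊆ A}. Opens contained in A: ∅, {30}.
Taking the union of these: int(A) = {30}.
cl(A) = ⋂ {C closed : A ⊆ C}. Closed sets containing A: {27, 28, 30}, {27, 28, 29, 30}, {27, 28, 30, 31}, {27, 28, 29, 30, 31}.
Intersecting these: cl(A) = {27, 28, 30}.
∂A = cl(A) ∖ int(A) = {27, 28, 30} ∖ {30} = {27, 28}.


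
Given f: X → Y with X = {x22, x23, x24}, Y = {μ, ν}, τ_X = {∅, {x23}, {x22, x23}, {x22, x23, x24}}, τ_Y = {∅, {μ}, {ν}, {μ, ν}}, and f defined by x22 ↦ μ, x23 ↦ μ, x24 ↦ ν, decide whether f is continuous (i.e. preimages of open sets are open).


f is NOT continuous.

Compute f^{-1}(U) for each U ∈ τ_Y:
  U = ∅: f^{-1}(U) = ∅ ∈ τ_X ✓.
  U = {μ}: f^{-1}(U) = {x22, x23} ∈ τ_X ✓.
  U = {ν}: f^{-1}(U) = {x24} ∉ τ_X ✗.
  U = {μ, ν}: f^{-1}(U) = {x22, x23, x24} ∈ τ_X ✓.
Found U = {ν} with f^{-1}(U) = {x24} not in τ_X. Therefore f is NOT continuous.


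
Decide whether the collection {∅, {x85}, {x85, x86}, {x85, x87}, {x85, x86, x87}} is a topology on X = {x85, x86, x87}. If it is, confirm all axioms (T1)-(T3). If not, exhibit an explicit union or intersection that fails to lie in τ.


τ IS a topology on X.

Axiom (T1): ∅ ∈ τ? Yes; X ∈ τ? Yes.
Axiom (T2/T3): check pairwise unions and intersections of members of τ.
All pairwise intersections and unions checked — each lies in τ. Therefore τ satisfies (T1), (T2), (T3): it IS a topology on X.


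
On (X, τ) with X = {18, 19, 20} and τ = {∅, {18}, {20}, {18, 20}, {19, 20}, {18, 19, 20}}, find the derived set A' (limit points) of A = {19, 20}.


A' = {19}

For each x ∈ X, list the open sets U ∈ τ with x ∈ U, then check whether U ∩ (A ∖ {x}) ≠ ∅ for every such U.
  x = 18: open {18} ∋ x has {18} ∩ (A ∖ {18}) = ∅, so x is NOT a limit point.
  x = 19: opens ∋ x are {19, 20}, {18, 19, 20}; each meets A ∖ {19}, so x IS a limit point.
  x = 20: open {20} ∋ x has {20} ∩ (A ∖ {20}) = ∅, so x is NOT a limit point.
Collecting: A' = {19}.


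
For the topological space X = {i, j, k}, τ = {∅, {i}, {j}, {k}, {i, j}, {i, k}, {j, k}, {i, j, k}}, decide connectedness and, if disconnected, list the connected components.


(X, τ) is disconnected; components = [{i}, {j}, {k}].

Find clopen sets (U ∈ τ with X ∖ U ∈ τ):
  U = ∅, X ∖ U = {i, j, k} — both open, so U is clopen.
  U = {i}, X ∖ U = {j, k} — both open, so U is clopen.
  U = {j}, X ∖ U = {i, k} — both open, so U is clopen.
  U = {k}, X ∖ U = {i, j} — both open, so U is clopen.
  U = {i, j}, X ∖ U = {k} — both open, so U is clopen.
  U = {i, k}, X ∖ U = {j} — both open, so U is clopen.
  U = {j, k}, X ∖ U = {i} — both open, so U is clopen.
  U = {i, j, k}, X ∖ U = ∅ — both open, so U is clopen.
Nontrivial clopen(s) exist: e.g. {i, j}. So (X, τ) is disconnected.
Compute connected components by grouping points that agree on all clopens:
  component: {i}
  component: {j}
  component: {k}
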